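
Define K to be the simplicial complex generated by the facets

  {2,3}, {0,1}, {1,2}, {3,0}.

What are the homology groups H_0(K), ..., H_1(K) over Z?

Order the vertices as 0 < 1 < 2 < 3. Listing each simplex with vertices in this order, K has dimension 1 with simplices:

  0-simplices (4): [0], [1], [2], [3]
  1-simplices (4): [0,1], [0,3], [1,2], [2,3]

so the chain groups are C_0 ≅ Z^4, C_1 ≅ Z^4.

Boundary ∂_1: C_1 → C_0 is given by ∂[p,q] = [q] − [p]. For instance
  ∂[0,3] = [3] − [0].
The resulting 4×4 matrix has rank 3, and its Smith normal form has invariant factors (1,1,1).

Computing H_k = (kernel of ∂_k) / (image of ∂_{k+1}):

  H_0: rank C_0 − rank ∂_1 = 4 − 3 = 1, and the invariant factors of ∂_1 are all 1, so H_0 = Z.
  H_1: rank ker ∂_1 − rank ∂_2 = (4 − 3) − 0 = 1, and there is no ∂_2, so H_1 = Z.

H_0 ≅ Z,  H_1 ≅ Z.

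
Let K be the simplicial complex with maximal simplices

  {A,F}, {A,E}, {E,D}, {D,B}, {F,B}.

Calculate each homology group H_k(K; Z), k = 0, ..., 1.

H_0 = Z,  H_1 = Z.

We work with the vertex ordering A < B < D < E < F. The simplices of K, each written with vertices in increasing order, are:

  0-simplices (5): A, B, D, E, F
  1-simplices (5): AE, AF, BD, BF, DE

giving chain groups C_0 ≅ Z^5, C_1 ≅ Z^5.

Boundary ∂_1: C_1 → C_0 sends each edge [p,q] (with p < q) to q − p.
The 5×5 boundary matrix has rank 4 and Smith normal form diag(1,1,1,1).

Reading off H_k = ker ∂_k / im ∂_{k+1}:

  H_0: rank C_0 − rank ∂_1 = 5 − 4 = 1, and the invariant factors of ∂_1 are all 1, so H_0 = Z.
  H_1: rank ker ∂_1 − rank ∂_2 = (5 − 4) − 0 = 1, and there is no ∂_2, so H_1 = Z.

(K is a triangulation of the circle S^1.)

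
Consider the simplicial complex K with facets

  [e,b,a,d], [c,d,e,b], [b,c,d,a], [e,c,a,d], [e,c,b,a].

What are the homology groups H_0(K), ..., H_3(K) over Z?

Take the total order a < b < c < d < e on the vertex set. Then K (dimension 3) consists of the simplices:

  0-simplices (5): a, b, c, d, e
  1-simplices (10): ab, ac, ad, ae, bc, bd, be, cd, ce, de
  2-simplices (10): abc, abd, abe, acd, ace, ade, bcd, bce, bde, cde
  3-simplices (5): abcd, abce, abde, acde, bcde

giving chain groups C_0 ≅ Z^5, C_1 ≅ Z^10, C_2 ≅ Z^10, C_3 ≅ Z^5.

Boundary ∂_1: C_1 → C_0 maps an edge to its endpoints' difference, ∂[p,q] = q − p.
As a 5×10 matrix over Z this has rank 4, with invariant factors (1,1,1,1).

Boundary ∂_2: C_2 → C_1 maps a triangle to the signed sum of its edges. For instance
  ∂ace = ce − ae + ac,
  ∂cde = de − ce + cd.
The resulting 10×10 matrix has rank 6, and its Smith normal form has invariant factors (1,1,1,1,1,1).

Boundary ∂_3: C_3 → C_2 sends each 3-simplex σ to the alternating sum Σ_i (−1)^i (σ with its i-th vertex removed). For instance
  ∂abce = bce − ace + abe − abc,
  ∂bcde = cde − bde + bce − bcd.
As a 10×5 matrix over Z this has rank 4, with invariant factors (1,1,1,1).

Computing H_k = (kernel of ∂_k) / (image of ∂_{k+1}):

  H_0: rank C_0 − rank ∂_1 = 5 − 4 = 1, and the invariant factors of ∂_1 are all 1, so H_0 ≅ Z.
  H_1: rank ker ∂_1 − rank ∂_2 = (10 − 4) − 6 = 0, and the invariant factors of ∂_2 are all 1, so H_1 ≅ 0.
  H_2: rank ker ∂_2 − rank ∂_3 = (10 − 6) − 4 = 0, and the invariant factors of ∂_3 are all 1, so H_2 ≅ 0.
  H_3: rank ker ∂_3 − rank ∂_4 = (5 − 4) − 0 = 1, and there is no ∂_4, so H_3 ≅ Z.

(K is a triangulation of the 3-sphere S^3.)

H_0 ≅ Z,  H_1 = 0,  H_2 = 0,  H_3 ≅ Z.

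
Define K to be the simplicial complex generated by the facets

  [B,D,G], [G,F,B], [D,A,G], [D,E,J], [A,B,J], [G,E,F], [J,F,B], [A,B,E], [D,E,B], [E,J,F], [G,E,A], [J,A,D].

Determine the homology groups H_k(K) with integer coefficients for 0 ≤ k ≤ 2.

Fix the vertex order A < B < D < E < F < G < J and write every simplex with vertices in increasing order. Then dim K = 2 and the simplices of K are:

  0-simplices (7): A, B, D, E, F, G, J
  1-simplices (18): AB, AD, AE, AG, AJ, BD, BE, BF, BG, BJ, DE, DG, DJ, EF, EG, EJ, FG, FJ
  2-simplices (12): ABE, ABJ, ADG, ADJ, AEG, BDE, BDG, BFG, BFJ, DEJ, EFG, EFJ

Hence C_0 ≅ Z^7, C_1 ≅ Z^18, C_2 ≅ Z^12.

Boundary ∂_1: C_1 → C_0 sends each edge [p,q] (with p < q) to q − p.
The 7×18 boundary matrix has rank 6 and Smith normal form diag(1,1,1,1,1,1).

Boundary ∂_2: C_2 → C_1 sends each 2-simplex [p,q,r] to [q,r] − [p,r] + [p,q]. For instance
  ∂EFJ = FJ − EJ + EF,
  ∂BFJ = FJ − BJ + BF.
This gives a 18×12 integer matrix of rank 12; reducing to Smith normal form yields diagonal entries (1,1,1,1,1,1,1,1,1,1,1,2).

Reading off H_k = ker ∂_k / im ∂_{k+1}:

  H_0: rank C_0 − rank ∂_1 = 7 − 6 = 1, and the invariant factors of ∂_1 are all 1, so H_0 = Z.
  H_1: rank ker ∂_1 − rank ∂_2 = (18 − 6) − 12 = 0, and ∂_2 has invariant factor 2 > 1, so H_1 = Z/2Z.
  H_2: rank ker ∂_2 − rank ∂_3 = (12 − 12) − 0 = 0, and there is no ∂_3, so H_2 = 0.

(K is a triangulation of the real projective plane RP^2.)

H_0 = Z,  H_1 = Z/2Z,  H_2 = 0.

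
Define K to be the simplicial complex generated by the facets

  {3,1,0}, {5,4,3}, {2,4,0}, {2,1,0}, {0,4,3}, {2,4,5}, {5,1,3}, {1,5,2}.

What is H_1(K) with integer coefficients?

H_1 ≅ 0.

Fix the vertex order 0 < 1 < 2 < 3 < 4 < 5 and write every simplex with vertices in increasing order. Then dim K = 2 and the simplices of K are:

  0-simplices (6): [0], [1], [2], [3], [4], [5]
  1-simplices (12): [0,1], [0,2], [0,3], [0,4], [1,2], [1,3], [1,5], [2,4], [2,5], [3,4], [3,5], [4,5]
  2-simplices (8): [0,1,2], [0,1,3], [0,2,4], [0,3,4], [1,2,5], [1,3,5], [2,4,5], [3,4,5]

giving chain groups C_0 ≅ Z^6, C_1 ≅ Z^12, C_2 ≅ Z^8.

∂_1: C_1 → C_0 sends each edge [p,q] (with p < q) to q − p. For instance
  ∂[1,3] = [3] − [1].
As a 6×12 matrix over Z this has rank 5, with invariant factors (1,1,1,1,1).

Boundary ∂_2: C_2 → C_1 sends each 2-simplex [p,q,r] to [q,r] − [p,r] + [p,q]. For instance
  ∂[0,3,4] = [3,4] − [0,4] + [0,3],
  ∂[0,1,2] = [1,2] − [0,2] + [0,1].
The resulting 12×8 matrix has rank 7, and its Smith normal form has invariant factors (1,1,1,1,1,1,1).

Computing H_k = (kernel of ∂_k) / (image of ∂_{k+1}):

  H_1: rank ker ∂_1 − rank ∂_2 = (12 − 5) − 7 = 0, and the invariant factors of ∂_2 are all 1, so H_1 = 0.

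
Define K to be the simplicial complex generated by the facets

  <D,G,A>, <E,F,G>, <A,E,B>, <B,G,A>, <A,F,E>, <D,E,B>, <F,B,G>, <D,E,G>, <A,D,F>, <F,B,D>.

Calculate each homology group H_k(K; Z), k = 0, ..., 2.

Fix the vertex order A < B < D < E < F < G and write every simplex with vertices in increasing order. Then dim K = 2 and the simplices of K are:

  0-simplices (6): A, B, D, E, F, G
  1-simplices (15): AB, AD, AE, AF, AG, BD, BE, BF, BG, DE, DF, DG, EF, EG, FG
  2-simplices (10): ABE, ABG, ADF, ADG, AEF, BDE, BDF, BFG, DEG, EFG

so the chain groups are C_0 ≅ Z^6, C_1 ≅ Z^15, C_2 ≅ Z^10.

Boundary ∂_1: C_1 → C_0 sends each edge [p,q] (with p < q) to q − p. For instance
  ∂BF = F − B.
As a 6×15 matrix over Z this has rank 5, with invariant factors (1,1,1,1,1).

Boundary ∂_2: C_2 → C_1 maps a triangle to the signed sum of its edges. For instance
  ∂EFG = FG − EG + EF,
  ∂AEF = EF − AF + AE.
The 15×10 boundary matrix has rank 10 and Smith normal form diag(1,1,1,1,1,1,1,1,1,2).

Reading off H_k = ker ∂_k / im ∂_{k+1}:

  H_0: rank C_0 − rank ∂_1 = 6 − 5 = 1, and the invariant factors of ∂_1 are all 1, so H_0 ≅ Z.
  H_1: rank ker ∂_1 − rank ∂_2 = (15 − 5) − 10 = 0, and ∂_2 has invariant factor 2 > 1, so H_1 ≅ Z_2.
  H_2: rank ker ∂_2 − rank ∂_3 = (10 − 10) − 0 = 0, and there is no ∂_3, so H_2 ≅ 0.

As a check, the Euler characteristic is 6 − 15 + 10 = 1, which agrees with 1 − 0 + 0 = 1.

H_0 = Z,  H_1 = Z_2,  H_2 = 0.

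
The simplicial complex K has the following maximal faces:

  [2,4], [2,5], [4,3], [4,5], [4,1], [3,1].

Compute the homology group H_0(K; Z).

H_0 = Z.

Order the vertices as 1 < 2 < 3 < 4 < 5. Listing each simplex with vertices in this order, K has dimension 1 with simplices:

  0-simplices (5): [1], [2], [3], [4], [5]
  1-simplices (6): [1,3], [1,4], [2,4], [2,5], [3,4], [4,5]

so the chain groups are C_0 ≅ Z^5, C_1 ≅ Z^6.

The boundary map ∂_1: C_1 → C_0 is given by ∂[p,q] = [q] − [p]. For instance
  ∂[4,5] = [5] − [4].
As a 5×6 matrix over Z this has rank 4, with invariant factors (1,1,1,1).

From H_k ≅ ker(∂_k) / im(∂_{k+1}) we obtain:

  H_0: rank C_0 − rank ∂_1 = 5 − 4 = 1, and the invariant factors of ∂_1 are all 1, so H_0 ≅ Z.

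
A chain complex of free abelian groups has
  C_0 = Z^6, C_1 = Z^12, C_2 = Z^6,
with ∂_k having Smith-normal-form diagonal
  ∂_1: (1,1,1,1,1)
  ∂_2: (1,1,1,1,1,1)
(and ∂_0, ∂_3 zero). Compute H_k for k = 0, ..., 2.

H_0: b_0 = 6 − 0 − 5 = 1; torsion from ∂_1 factors > 1: none. So H_0 ≅ Z.
H_1: b_1 = 12 − 5 − 6 = 1; torsion from ∂_2 factors > 1: none. So H_1 ≅ Z.
H_2: b_2 = 6 − 6 − 0 = 0; torsion from ∂_3 factors > 1: none. So H_2 ≅ 0.

H_0 ≅ Z,  H_1 ≅ Z,  H_2 = 0.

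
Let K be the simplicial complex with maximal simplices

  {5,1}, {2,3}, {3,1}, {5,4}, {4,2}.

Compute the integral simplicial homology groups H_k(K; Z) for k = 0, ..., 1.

K has 5 vertices, 5 edges.
rank ∂_0 = 0, rank ∂_1 = 4 ⇒ b_0 = 5 − 0 − 4 = 1; all invariant factors of ∂_1 are 1 so no torsion. So H_0 = Z.
rank ∂_1 = 4, rank ∂_2 = 0 ⇒ b_1 = 5 − 4 − 0 = 1. So H_1 = Z.

H_0 = Z,  H_1 = Z.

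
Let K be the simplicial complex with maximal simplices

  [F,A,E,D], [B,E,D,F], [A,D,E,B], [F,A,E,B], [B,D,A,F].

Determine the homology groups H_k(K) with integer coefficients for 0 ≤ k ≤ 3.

Take the total order A < B < D < E < F on the vertex set. Then K (dimension 3) consists of the simplices:

  0-simplices (5): A, B, D, E, F
  1-simplices (10): AB, AD, AE, AF, BD, BE, BF, DE, DF, EF
  2-simplices (10): ABD, ABE, ABF, ADE, ADF, AEF, BDE, BDF, BEF, DEF
  3-simplices (5): ABDE, ABDF, ABEF, ADEF, BDEF

so the chain groups are C_0 ≅ Z^5, C_1 ≅ Z^10, C_2 ≅ Z^10, C_3 ≅ Z^5.

∂_1: C_1 → C_0 sends each edge [p,q] (with p < q) to q − p.
The 5×10 boundary matrix has rank 4 and Smith normal form diag(1,1,1,1).

∂_2: C_2 → C_1 acts by ∂[p,q,r] = [q,r] − [p,r] + [p,q]. For instance
  ∂DEF = EF − DF + DE,
  ∂BDF = DF − BF + BD.
As a 10×10 matrix over Z this has rank 6, with invariant factors (1,1,1,1,1,1).

∂_3: C_3 → C_2 sends each 3-simplex σ to the alternating sum Σ_i (−1)^i (σ with its i-th vertex removed). For instance
  ∂ADEF = DEF − AEF + ADF − ADE,
  ∂ABDE = BDE − ADE + ABE − ABD.
The resulting 10×5 matrix has rank 4, and its Smith normal form has invariant factors (1,1,1,1).

Reading off H_k = ker ∂_k / im ∂_{k+1}:

  H_0: rank C_0 − rank ∂_1 = 5 − 4 = 1, and the invariant factors of ∂_1 are all 1, so H_0 = Z.
  H_1: rank ker ∂_1 − rank ∂_2 = (10 − 4) − 6 = 0, and the invariant factors of ∂_2 are all 1, so H_1 = 0.
  H_2: rank ker ∂_2 − rank ∂_3 = (10 − 6) − 4 = 0, and the invariant factors of ∂_3 are all 1, so H_2 = 0.
  H_3: rank ker ∂_3 − rank ∂_4 = (5 − 4) − 0 = 1, and there is no ∂_4, so H_3 = Z.

H_0 ≅ Z,  H_1 = 0,  H_2 = 0,  H_3 ≅ Z.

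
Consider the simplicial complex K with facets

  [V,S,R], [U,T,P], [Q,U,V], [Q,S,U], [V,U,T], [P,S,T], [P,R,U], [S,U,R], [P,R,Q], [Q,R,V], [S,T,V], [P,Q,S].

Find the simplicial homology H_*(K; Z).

H_0 = Z,  H_1 = Z/2,  H_2 = 0.

Fix the vertex order P < Q < R < S < T < U < V and write every simplex with vertices in increasing order. Then dim K = 2 and the simplices of K are:

  0-simplices (7): P, Q, R, S, T, U, V
  1-simplices (18): PQ, PR, PS, PT, PU, QR, QS, QU, QV, RS, RU, RV, ST, SU, SV, TU, TV, UV
  2-simplices (12): PQR, PQS, PRU, PST, PTU, QRV, QSU, QUV, RSU, RSV, STV, TUV

Hence C_0 ≅ Z^7, C_1 ≅ Z^18, C_2 ≅ Z^12.

Boundary ∂_1: C_1 → C_0 maps an edge to its endpoints' difference, ∂[p,q] = q − p. For instance
  ∂QU = U − Q.
The 7×18 boundary matrix has rank 6 and Smith normal form diag(1,1,1,1,1,1).

Boundary ∂_2: C_2 → C_1 maps a triangle to the signed sum of its edges. For instance
  ∂PTU = TU − PU + PT,
  ∂RSV = SV − RV + RS.
This gives a 18×12 integer matrix of rank 12; reducing to Smith normal form yields diagonal entries (1,1,1,1,1,1,1,1,1,1,1,2).

From H_k ≅ ker(∂_k) / im(∂_{k+1}) we obtain:

  H_0: rank C_0 − rank ∂_1 = 7 − 6 = 1, and the invariant factors of ∂_1 are all 1, so H_0 = Z.
  H_1: rank ker ∂_1 − rank ∂_2 = (18 − 6) − 12 = 0, and ∂_2 has invariant factor 2 > 1, so H_1 = Z/2.
  H_2: rank ker ∂_2 − rank ∂_3 = (12 − 12) − 0 = 0, and there is no ∂_3, so H_2 = 0.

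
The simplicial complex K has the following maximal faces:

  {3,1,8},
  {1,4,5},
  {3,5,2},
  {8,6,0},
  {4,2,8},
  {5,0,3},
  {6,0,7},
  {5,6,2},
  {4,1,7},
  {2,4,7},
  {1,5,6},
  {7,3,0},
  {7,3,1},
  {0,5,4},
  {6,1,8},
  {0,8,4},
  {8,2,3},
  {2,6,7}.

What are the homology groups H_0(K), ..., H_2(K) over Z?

H_0 = Z,  H_1 = Z^2,  H_2 = Z.

We work with the vertex ordering 0 < 1 < 2 < 3 < 4 < 5 < 6 < 7 < 8. The simplices of K, each written with vertices in increasing order, are:

  0-simplices (9): [0], [1], [2], [3], [4], [5], [6], [7], [8]
  1-simplices (27): (27 of them)
  2-simplices (18): [0,3,5], [0,3,7], [0,4,5], [0,4,8], [0,6,7], [0,6,8], [1,3,7], [1,3,8], [1,4,5], [1,4,7], [1,5,6], [1,6,8], [2,3,5], [2,3,8], [2,4,7], [2,4,8], [2,5,6], [2,6,7]

giving chain groups C_0 ≅ Z^9, C_1 ≅ Z^27, C_2 ≅ Z^18.

The boundary map ∂_1: C_1 → C_0 maps an edge to its endpoints' difference, ∂[p,q] = q − p.
As a 9×27 matrix over Z this has rank 8, with invariant factors (1,1,1,1,1,1,1,1).

∂_2: C_2 → C_1 sends each 2-simplex [p,q,r] to [q,r] − [p,r] + [p,q]. For instance
  ∂[2,5,6] = [5,6] − [2,6] + [2,5],
  ∂[2,4,8] = [4,8] − [2,8] + [2,4].
The resulting 27×18 matrix has rank 17, and its Smith normal form has invariant factors (1,1,1,1,1,1,1,1,1,1,1,1,1,1,1,1,1).

Reading off H_k = ker ∂_k / im ∂_{k+1}:

  H_0: rank C_0 − rank ∂_1 = 9 − 8 = 1, and the invariant factors of ∂_1 are all 1, so H_0 = Z.
  H_1: rank ker ∂_1 − rank ∂_2 = (27 − 8) − 17 = 2, and the invariant factors of ∂_2 are all 1, so H_1 = Z^2.
  H_2: rank ker ∂_2 − rank ∂_3 = (18 − 17) − 0 = 1, and there is no ∂_3, so H_2 = Z.

(K is a triangulation of the torus T^2.)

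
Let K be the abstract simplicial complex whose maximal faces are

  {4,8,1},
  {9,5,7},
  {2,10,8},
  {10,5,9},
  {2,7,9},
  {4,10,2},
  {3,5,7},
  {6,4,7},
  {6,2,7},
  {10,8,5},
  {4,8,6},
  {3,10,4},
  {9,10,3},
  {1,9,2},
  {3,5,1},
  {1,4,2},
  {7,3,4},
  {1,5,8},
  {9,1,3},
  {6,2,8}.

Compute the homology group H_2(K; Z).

K has 10 vertices, 30 edges, 20 triangles.
rank ∂_2 = 20, rank ∂_3 = 0 ⇒ b_2 = 20 − 20 − 0 = 0. So H_2 = 0.

H_2 = 0.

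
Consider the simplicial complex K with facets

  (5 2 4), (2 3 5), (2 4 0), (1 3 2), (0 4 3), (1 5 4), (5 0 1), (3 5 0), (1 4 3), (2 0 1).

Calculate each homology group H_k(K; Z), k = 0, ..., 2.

Take the total order 0 < 1 < 2 < 3 < 4 < 5 on the vertex set. Then K (dimension 2) consists of the simplices:

  0-simplices (6): [0], [1], [2], [3], [4], [5]
  1-simplices (15): [0,1], [0,2], [0,3], [0,4], [0,5], [1,2], [1,3], [1,4], [1,5], [2,3], [2,4], [2,5], [3,4], [3,5], [4,5]
  2-simplices (10): [0,1,2], [0,1,5], [0,2,4], [0,3,4], [0,3,5], [1,2,3], [1,3,4], [1,4,5], [2,3,5], [2,4,5]

Hence C_0 ≅ Z^6, C_1 ≅ Z^15, C_2 ≅ Z^10.

∂_1: C_1 → C_0 maps an edge to its endpoints' difference, ∂[p,q] = q − p.
The 6×15 boundary matrix has rank 5 and Smith normal form diag(1,1,1,1,1).

Boundary ∂_2: C_2 → C_1 sends each 2-simplex [p,q,r] to [q,r] − [p,r] + [p,q]. For instance
  ∂[1,3,4] = [3,4] − [1,4] + [1,3],
  ∂[0,3,5] = [3,5] − [0,5] + [0,3].
This gives a 15×10 integer matrix of rank 10; reducing to Smith normal form yields diagonal entries (1,1,1,1,1,1,1,1,1,2).

Now H_k = ker ∂_k / im ∂_{k+1}, so:

  H_0: rank C_0 − rank ∂_1 = 6 − 5 = 1, and the invariant factors of ∂_1 are all 1, so H_0 ≅ Z.
  H_1: rank ker ∂_1 − rank ∂_2 = (15 − 5) − 10 = 0, and ∂_2 has invariant factor 2 > 1, so H_1 ≅ Z/2.
  H_2: rank ker ∂_2 − rank ∂_3 = (10 − 10) − 0 = 0, and there is no ∂_3, so H_2 ≅ 0.

(K is a triangulation of the real projective plane RP^2.)

H_0 ≅ Z,  H_1 ≅ Z/2,  H_2 = 0.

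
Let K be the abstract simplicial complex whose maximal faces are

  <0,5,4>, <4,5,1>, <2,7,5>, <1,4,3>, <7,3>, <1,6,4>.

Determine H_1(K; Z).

We work with the vertex ordering 0 < 1 < 2 < 3 < 4 < 5 < 6 < 7. The simplices of K, each written with vertices in increasing order, are:

  0-simplices (8): [0], [1], [2], [3], [4], [5], [6], [7]
  1-simplices (13): [0,4], [0,5], [1,3], [1,4], [1,5], [1,6], [2,5], [2,7], [3,4], [3,7], [4,5], [4,6], [5,7]
  2-simplices (5): [0,4,5], [1,3,4], [1,4,5], [1,4,6], [2,5,7]

Hence C_0 ≅ Z^8, C_1 ≅ Z^13, C_2 ≅ Z^5.

∂_1: C_1 → C_0 is given by ∂[p,q] = [q] − [p].
As a 8×13 matrix over Z this has rank 7, with invariant factors (1,1,1,1,1,1,1).

The boundary map ∂_2: C_2 → C_1 maps a triangle to the signed sum of its edges. For instance
  ∂[1,3,4] = [3,4] − [1,4] + [1,3],
  ∂[0,4,5] = [4,5] − [0,5] + [0,4].
As a 13×5 matrix over Z this has rank 5, with invariant factors (1,1,1,1,1).

Reading off H_k = ker ∂_k / im ∂_{k+1}:

  H_1: rank ker ∂_1 − rank ∂_2 = (13 − 7) − 5 = 1, and the invariant factors of ∂_2 are all 1, so H_1 ≅ Z.

H_1 ≅ Z.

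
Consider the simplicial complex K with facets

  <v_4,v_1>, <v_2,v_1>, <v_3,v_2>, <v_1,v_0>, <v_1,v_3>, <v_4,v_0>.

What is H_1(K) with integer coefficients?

We work with the vertex ordering v_0 < v_1 < v_2 < v_3 < v_4. The simplices of K, each written with vertices in increasing order, are:

  0-simplices (5): [v_0], [v_1], [v_2], [v_3], [v_4]
  1-simplices (6): [v_0,v_1], [v_0,v_4], [v_1,v_2], [v_1,v_3], [v_1,v_4], [v_2,v_3]

so the chain groups are C_0 ≅ Z^5, C_1 ≅ Z^6.

∂_1: C_1 → C_0 maps an edge to its endpoints' difference, ∂[p,q] = q − p.
This gives a 5×6 integer matrix of rank 4; reducing to Smith normal form yields diagonal entries (1,1,1,1).

From H_k ≅ ker(∂_k) / im(∂_{k+1}) we obtain:

  H_1: rank ker ∂_1 − rank ∂_2 = (6 − 4) − 0 = 2, and there is no ∂_2, so H_1 ≅ Z^2.

H_1 ≅ Z^2.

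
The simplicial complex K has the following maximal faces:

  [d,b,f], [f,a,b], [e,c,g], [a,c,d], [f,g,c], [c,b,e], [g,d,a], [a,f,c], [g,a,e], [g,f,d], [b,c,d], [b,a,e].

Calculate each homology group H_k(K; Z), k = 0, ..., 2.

Order the vertices as a < b < c < d < e < f < g. Listing each simplex with vertices in this order, K has dimension 2 with simplices:

  0-simplices (7): a, b, c, d, e, f, g
  1-simplices (18): ab, ac, ad, ae, af, ag, bc, bd, be, bf, cd, ce, cf, cg, df, dg, eg, fg
  2-simplices (12): abe, abf, acd, acf, adg, aeg, bcd, bce, bdf, ceg, cfg, dfg

giving chain groups C_0 ≅ Z^7, C_1 ≅ Z^18, C_2 ≅ Z^12.

The boundary map ∂_1: C_1 → C_0 maps an edge to its endpoints' difference, ∂[p,q] = q − p.
This gives a 7×18 integer matrix of rank 6; reducing to Smith normal form yields diagonal entries (1,1,1,1,1,1).

The boundary map ∂_2: C_2 → C_1 sends each 2-simplex [p,q,r] to [q,r] − [p,r] + [p,q]. For instance
  ∂acf = cf − af + ac,
  ∂dfg = fg − dg + df.
The resulting 18×12 matrix has rank 12, and its Smith normal form has invariant factors (1,1,1,1,1,1,1,1,1,1,1,2).

Now H_k = ker ∂_k / im ∂_{k+1}, so:

  H_0: rank C_0 − rank ∂_1 = 7 − 6 = 1, and the invariant factors of ∂_1 are all 1, so H_0 = Z.
  H_1: rank ker ∂_1 − rank ∂_2 = (18 − 6) − 12 = 0, and ∂_2 has invariant factor 2 > 1, so H_1 = Z/2.
  H_2: rank ker ∂_2 − rank ∂_3 = (12 − 12) − 0 = 0, and there is no ∂_3, so H_2 = 0.

H_0 = Z,  H_1 = Z/2,  H_2 = 0.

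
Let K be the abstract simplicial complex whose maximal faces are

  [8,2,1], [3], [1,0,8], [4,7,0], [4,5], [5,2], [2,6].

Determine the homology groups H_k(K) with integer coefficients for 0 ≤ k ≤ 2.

H_0 ≅ Z^2,  H_1 ≅ Z,  H_2 = 0.

Fix the vertex order 0 < 1 < 2 < 3 < 4 < 5 < 6 < 7 < 8 and write every simplex with vertices in increasing order. Then dim K = 2 and the simplices of K are:

  0-simplices (9): [0], [1], [2], [3], [4], [5], [6], [7], [8]
  1-simplices (11): [0,1], [0,4], [0,7], [0,8], [1,2], [1,8], [2,5], [2,6], [2,8], [4,5], [4,7]
  2-simplices (3): [0,1,8], [0,4,7], [1,2,8]

Hence C_0 ≅ Z^9, C_1 ≅ Z^11, C_2 ≅ Z^3.

Boundary ∂_1: C_1 → C_0 sends each edge [p,q] (with p < q) to q − p. For instance
  ∂[4,7] = [7] − [4].
The 9×11 boundary matrix has rank 7 and Smith normal form diag(1,1,1,1,1,1,1).

∂_2: C_2 → C_1 acts by ∂[p,q,r] = [q,r] − [p,r] + [p,q]. For instance
  ∂[1,2,8] = [2,8] − [1,8] + [1,2],
  ∂[0,1,8] = [1,8] − [0,8] + [0,1].
The 11×3 boundary matrix has rank 3 and Smith normal form diag(1,1,1).

Now H_k = ker ∂_k / im ∂_{k+1}, so:

  H_0: rank C_0 − rank ∂_1 = 9 − 7 = 2, and the invariant factors of ∂_1 are all 1, so H_0 = Z^2.
  H_1: rank ker ∂_1 − rank ∂_2 = (11 − 7) − 3 = 1, and the invariant factors of ∂_2 are all 1, so H_1 = Z.
  H_2: rank ker ∂_2 − rank ∂_3 = (3 − 3) − 0 = 0, and there is no ∂_3, so H_2 = 0.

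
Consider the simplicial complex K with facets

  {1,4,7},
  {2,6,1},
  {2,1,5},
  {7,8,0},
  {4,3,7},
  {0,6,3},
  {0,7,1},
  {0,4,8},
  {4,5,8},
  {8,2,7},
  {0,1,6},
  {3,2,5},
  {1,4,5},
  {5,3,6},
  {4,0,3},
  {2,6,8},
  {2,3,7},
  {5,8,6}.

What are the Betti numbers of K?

b_0 = 1, b_1 = 1, b_2 = 0.

K has 9 vertices, 27 edges, 18 triangles.
rank ∂_0 = 0, rank ∂_1 = 8 ⇒ b_0 = 9 − 0 − 8 = 1; all invariant factors of ∂_1 are 1 so no torsion. So H_0 ≅ Z.
rank ∂_1 = 8, rank ∂_2 = 18 ⇒ b_1 = 27 − 8 − 18 = 1; ∂_2 has invariant factor(s) [2] giving torsion. So H_1 ≅ Z ⊕ Z_2.
rank ∂_2 = 18, rank ∂_3 = 0 ⇒ b_2 = 18 − 18 − 0 = 0. So H_2 ≅ 0.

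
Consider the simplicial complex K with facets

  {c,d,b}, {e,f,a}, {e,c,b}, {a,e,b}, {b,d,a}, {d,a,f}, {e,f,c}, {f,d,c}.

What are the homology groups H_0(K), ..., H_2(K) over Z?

H_0 ≅ Z,  H_1 = 0,  H_2 ≅ Z.

Take the total order a < b < c < d < e < f on the vertex set. Then K (dimension 2) consists of the simplices:

  0-simplices (6): a, b, c, d, e, f
  1-simplices (12): ab, ad, ae, af, bc, bd, be, cd, ce, cf, df, ef
  2-simplices (8): abd, abe, adf, aef, bcd, bce, cdf, cef

giving chain groups C_0 ≅ Z^6, C_1 ≅ Z^12, C_2 ≅ Z^8.

Boundary ∂_1: C_1 → C_0 is given by ∂[p,q] = [q] − [p]. For instance
  ∂ab = b − a.
As a 6×12 matrix over Z this has rank 5, with invariant factors (1,1,1,1,1).

∂_2: C_2 → C_1 maps a triangle to the signed sum of its edges. For instance
  ∂abe = be − ae + ab,
  ∂aef = ef − af + ae.
The resulting 12×8 matrix has rank 7, and its Smith normal form has invariant factors (1,1,1,1,1,1,1).

Computing H_k = (kernel of ∂_k) / (image of ∂_{k+1}):

  H_0: rank C_0 − rank ∂_1 = 6 − 5 = 1, and the invariant factors of ∂_1 are all 1, so H_0 ≅ Z.
  H_1: rank ker ∂_1 − rank ∂_2 = (12 − 5) − 7 = 0, and the invariant factors of ∂_2 are all 1, so H_1 ≅ 0.
  H_2: rank ker ∂_2 − rank ∂_3 = (8 − 7) − 0 = 1, and there is no ∂_3, so H_2 ≅ Z.

As a check, the Euler characteristic is 6 − 12 + 8 = 2, which agrees with 1 − 0 + 1 = 2.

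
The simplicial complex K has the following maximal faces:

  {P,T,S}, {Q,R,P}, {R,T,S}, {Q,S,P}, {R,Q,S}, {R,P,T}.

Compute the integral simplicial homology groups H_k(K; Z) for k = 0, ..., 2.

H_0 ≅ Z,  H_1 = 0,  H_2 ≅ Z.

We work with the vertex ordering P < Q < R < S < T. The simplices of K, each written with vertices in increasing order, are:

  0-simplices (5): P, Q, R, S, T
  1-simplices (9): PQ, PR, PS, PT, QR, QS, RS, RT, ST
  2-simplices (6): PQR, PQS, PRT, PST, QRS, RST

giving chain groups C_0 ≅ Z^5, C_1 ≅ Z^9, C_2 ≅ Z^6.

∂_1: C_1 → C_0 sends each edge [p,q] (with p < q) to q − p.
The resulting 5×9 matrix has rank 4, and its Smith normal form has invariant factors (1,1,1,1).

Boundary ∂_2: C_2 → C_1 sends each 2-simplex [p,q,r] to [q,r] − [p,r] + [p,q]. For instance
  ∂PQR = QR − PR + PQ,
  ∂PST = ST − PT + PS.
The resulting 9×6 matrix has rank 5, and its Smith normal form has invariant factors (1,1,1,1,1).

From H_k ≅ ker(∂_k) / im(∂_{k+1}) we obtain:

  H_0: rank C_0 − rank ∂_1 = 5 − 4 = 1, and the invariant factors of ∂_1 are all 1, so H_0 ≅ Z.
  H_1: rank ker ∂_1 − rank ∂_2 = (9 − 4) − 5 = 0, and the invariant factors of ∂_2 are all 1, so H_1 ≅ 0.
  H_2: rank ker ∂_2 − rank ∂_3 = (6 − 5) − 0 = 1, and there is no ∂_3, so H_2 ≅ Z.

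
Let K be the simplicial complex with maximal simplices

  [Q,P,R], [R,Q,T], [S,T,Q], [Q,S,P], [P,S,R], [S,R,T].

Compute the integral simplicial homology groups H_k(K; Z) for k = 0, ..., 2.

Order the vertices as P < Q < R < S < T. Listing each simplex with vertices in this order, K has dimension 2 with simplices:

  0-simplices (5): P, Q, R, S, T
  1-simplices (9): PQ, PR, PS, QR, QS, QT, RS, RT, ST
  2-simplices (6): PQR, PQS, PRS, QRT, QST, RST

giving chain groups C_0 ≅ Z^5, C_1 ≅ Z^9, C_2 ≅ Z^6.

∂_1: C_1 → C_0 is given by ∂[p,q] = [q] − [p]. For instance
  ∂QS = S − Q.
The 5×9 boundary matrix has rank 4 and Smith normal form diag(1,1,1,1).

∂_2: C_2 → C_1 acts by ∂[p,q,r] = [q,r] − [p,r] + [p,q]. For instance
  ∂QST = ST − QT + QS,
  ∂QRT = RT − QT + QR.
The 9×6 boundary matrix has rank 5 and Smith normal form diag(1,1,1,1,1).

Now H_k = ker ∂_k / im ∂_{k+1}, so:

  H_0: rank C_0 − rank ∂_1 = 5 − 4 = 1, and the invariant factors of ∂_1 are all 1, so H_0 = Z.
  H_1: rank ker ∂_1 − rank ∂_2 = (9 − 4) − 5 = 0, and the invariant factors of ∂_2 are all 1, so H_1 = 0.
  H_2: rank ker ∂_2 − rank ∂_3 = (6 − 5) − 0 = 1, and there is no ∂_3, so H_2 = Z.

As a check, the Euler characteristic is 5 − 9 + 6 = 2, which agrees with 1 − 0 + 1 = 2.

H_0 = Z,  H_1 = 0,  H_2 = Z.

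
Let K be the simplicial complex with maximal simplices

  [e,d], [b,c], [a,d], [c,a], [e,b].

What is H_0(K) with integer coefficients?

H_0 = Z.

Fix the vertex order a < b < c < d < e and write every simplex with vertices in increasing order. Then dim K = 1 and the simplices of K are:

  0-simplices (5): a, b, c, d, e
  1-simplices (5): ac, ad, bc, be, de

so the chain groups are C_0 ≅ Z^5, C_1 ≅ Z^5.

Boundary ∂_1: C_1 → C_0 maps an edge to its endpoints' difference, ∂[p,q] = q − p.
The 5×5 boundary matrix has rank 4 and Smith normal form diag(1,1,1,1).

Now H_k = ker ∂_k / im ∂_{k+1}, so:

  H_0: rank C_0 − rank ∂_1 = 5 − 4 = 1, and the invariant factors of ∂_1 are all 1, so H_0 ≅ Z.

(K is a triangulation of the circle S^1.)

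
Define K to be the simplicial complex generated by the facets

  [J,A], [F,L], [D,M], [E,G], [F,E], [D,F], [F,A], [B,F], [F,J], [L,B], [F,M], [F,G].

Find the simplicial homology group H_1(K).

K has 9 vertices, 12 edges.
rank ∂_1 = 8, rank ∂_2 = 0 ⇒ b_1 = 12 − 8 − 0 = 4. So H_1 ≅ Z^4.

H_1 ≅ Z^4.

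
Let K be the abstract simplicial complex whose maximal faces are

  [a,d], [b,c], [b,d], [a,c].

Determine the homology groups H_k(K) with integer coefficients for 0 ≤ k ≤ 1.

K has 4 vertices, 4 edges.
rank ∂_0 = 0, rank ∂_1 = 3 ⇒ b_0 = 4 − 0 − 3 = 1; all invariant factors of ∂_1 are 1 so no torsion. So H_0 ≅ Z.
rank ∂_1 = 3, rank ∂_2 = 0 ⇒ b_1 = 4 − 3 − 0 = 1. So H_1 ≅ Z.

H_0 ≅ Z,  H_1 ≅ Z.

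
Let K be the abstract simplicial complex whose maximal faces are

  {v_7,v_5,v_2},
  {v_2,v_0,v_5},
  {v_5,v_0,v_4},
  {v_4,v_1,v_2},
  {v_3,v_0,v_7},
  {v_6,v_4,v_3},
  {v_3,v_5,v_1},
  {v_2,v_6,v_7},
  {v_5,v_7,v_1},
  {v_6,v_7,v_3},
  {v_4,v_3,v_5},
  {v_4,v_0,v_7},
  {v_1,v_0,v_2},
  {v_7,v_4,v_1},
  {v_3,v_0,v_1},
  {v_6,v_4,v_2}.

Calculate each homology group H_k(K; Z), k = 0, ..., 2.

Take the total order v_0 < v_1 < v_2 < v_3 < v_4 < v_5 < v_6 < v_7 on the vertex set. Then K (dimension 2) consists of the simplices:

  0-simplices (8): [v_0], [v_1], [v_2], [v_3], [v_4], [v_5], [v_6], [v_7]
  1-simplices (24): (24 of them)
  2-simplices (16): (16 of them)

so the chain groups are C_0 ≅ Z^8, C_1 ≅ Z^24, C_2 ≅ Z^16.

∂_1: C_1 → C_0 is given by ∂[p,q] = [q] − [p]. For instance
  ∂[v_1,v_3] = [v_3] − [v_1].
This gives a 8×24 integer matrix of rank 7; reducing to Smith normal form yields diagonal entries (1,1,1,1,1,1,1).

Boundary ∂_2: C_2 → C_1 acts by ∂[p,q,r] = [q,r] − [p,r] + [p,q]. For instance
  ∂[v_3,v_4,v_5] = [v_4,v_5] − [v_3,v_5] + [v_3,v_4],
  ∂[v_3,v_6,v_7] = [v_6,v_7] − [v_3,v_7] + [v_3,v_6].
The resulting 24×16 matrix has rank 15, and its Smith normal form has invariant factors (1,1,1,1,1,1,1,1,1,1,1,1,1,1,1).

Reading off H_k = ker ∂_k / im ∂_{k+1}:

  H_0: rank C_0 − rank ∂_1 = 8 − 7 = 1, and the invariant factors of ∂_1 are all 1, so H_0 = Z.
  H_1: rank ker ∂_1 − rank ∂_2 = (24 − 7) − 15 = 2, and the invariant factors of ∂_2 are all 1, so H_1 = Z^2.
  H_2: rank ker ∂_2 − rank ∂_3 = (16 − 15) − 0 = 1, and there is no ∂_3, so H_2 = Z.

As a check, the Euler characteristic is 8 − 24 + 16 = 0, which agrees with 1 − 2 + 1 = 0.

H_0 = Z,  H_1 = Z^2,  H_2 = Z.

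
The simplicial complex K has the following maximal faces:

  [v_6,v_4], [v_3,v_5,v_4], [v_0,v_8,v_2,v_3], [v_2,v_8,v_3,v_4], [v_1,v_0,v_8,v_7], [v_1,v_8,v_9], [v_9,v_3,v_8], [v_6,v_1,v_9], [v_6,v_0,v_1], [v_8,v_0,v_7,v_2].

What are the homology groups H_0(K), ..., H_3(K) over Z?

Take the total order v_0 < v_1 < v_2 < v_3 < v_4 < v_5 < v_6 < v_7 < v_8 < v_9 on the vertex set. Then K (dimension 3) consists of the simplices:

  0-simplices (10): [v_0], [v_1], [v_2], [v_3], [v_4], [v_5], [v_6], [v_7], [v_8], [v_9]
  1-simplices (24): (24 of them)
  2-simplices (18): (18 of them)
  3-simplices (4): [v_0,v_1,v_7,v_8], [v_0,v_2,v_3,v_8], [v_0,v_2,v_7,v_8], [v_2,v_3,v_4,v_8]

Hence C_0 ≅ Z^10, C_1 ≅ Z^24, C_2 ≅ Z^18, C_3 ≅ Z^4.

The boundary map ∂_1: C_1 → C_0 is given by ∂[p,q] = [q] − [p].
The resulting 10×24 matrix has rank 9, and its Smith normal form has invariant factors (1,1,1,1,1,1,1,1,1).

∂_2: C_2 → C_1 sends each 2-simplex [p,q,r] to [q,r] − [p,r] + [p,q]. For instance
  ∂[v_2,v_3,v_4] = [v_3,v_4] − [v_2,v_4] + [v_2,v_3],
  ∂[v_0,v_7,v_8] = [v_7,v_8] − [v_0,v_8] + [v_0,v_7].
This gives a 24×18 integer matrix of rank 14; reducing to Smith normal form yields diagonal entries (1,1,1,1,1,1,1,1,1,1,1,1,1,1).

Boundary ∂_3: C_3 → C_2 sends each 3-simplex σ to the alternating sum Σ_i (−1)^i (σ with its i-th vertex removed). For instance
  ∂[v_0,v_1,v_7,v_8] = [v_1,v_7,v_8] − [v_0,v_7,v_8] + [v_0,v_1,v_8] − [v_0,v_1,v_7],
  ∂[v_0,v_2,v_7,v_8] = [v_2,v_7,v_8] − [v_0,v_7,v_8] + [v_0,v_2,v_8] − [v_0,v_2,v_7].
This gives a 18×4 integer matrix of rank 4; reducing to Smith normal form yields diagonal entries (1,1,1,1).

Computing H_k = (kernel of ∂_k) / (image of ∂_{k+1}):

  H_0: rank C_0 − rank ∂_1 = 10 − 9 = 1, and the invariant factors of ∂_1 are all 1, so H_0 = Z.
  H_1: rank ker ∂_1 − rank ∂_2 = (24 − 9) − 14 = 1, and the invariant factors of ∂_2 are all 1, so H_1 = Z.
  H_2: rank ker ∂_2 − rank ∂_3 = (18 − 14) − 4 = 0, and the invariant factors of ∂_3 are all 1, so H_2 = 0.
  H_3: rank ker ∂_3 − rank ∂_4 = (4 − 4) − 0 = 0, and there is no ∂_4, so H_3 = 0.

H_0 ≅ Z,  H_1 ≅ Z,  H_2 = 0,  H_3 = 0.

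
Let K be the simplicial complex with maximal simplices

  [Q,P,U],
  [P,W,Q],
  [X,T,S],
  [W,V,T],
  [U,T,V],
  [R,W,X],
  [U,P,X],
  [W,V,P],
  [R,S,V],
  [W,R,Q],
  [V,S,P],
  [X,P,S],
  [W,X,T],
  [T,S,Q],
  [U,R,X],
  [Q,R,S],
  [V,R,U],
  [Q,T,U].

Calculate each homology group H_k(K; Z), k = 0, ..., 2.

H_0 = Z,  H_1 = Z^2,  H_2 = Z.

We work with the vertex ordering P < Q < R < S < T < U < V < W < X. The simplices of K, each written with vertices in increasing order, are:

  0-simplices (9): P, Q, R, S, T, U, V, W, X
  1-simplices (27): PQ, PS, PU, PV, PW, PX, QR, QS, QT, QU, QW, RS, RU, RV, RW, RX, ST, SV, SX, TU, TV, TW, TX, UV, UX, VW, WX
  2-simplices (18): PQU, PQW, PSV, PSX, PUX, PVW, QRS, QRW, QST, QTU, RSV, RUV, RUX, RWX, STX, TUV, TVW, TWX

Hence C_0 ≅ Z^9, C_1 ≅ Z^27, C_2 ≅ Z^18.

The boundary map ∂_1: C_1 → C_0 is given by ∂[p,q] = [q] − [p].
The resulting 9×27 matrix has rank 8, and its Smith normal form has invariant factors (1,1,1,1,1,1,1,1).

Boundary ∂_2: C_2 → C_1 maps a triangle to the signed sum of its edges. For instance
  ∂RUX = UX − RX + RU,
  ∂QST = ST − QT + QS.
The 27×18 boundary matrix has rank 17 and Smith normal form diag(1,1,1,1,1,1,1,1,1,1,1,1,1,1,1,1,1).

Now H_k = ker ∂_k / im ∂_{k+1}, so:

  H_0: rank C_0 − rank ∂_1 = 9 − 8 = 1, and the invariant factors of ∂_1 are all 1, so H_0 = Z.
  H_1: rank ker ∂_1 − rank ∂_2 = (27 − 8) − 17 = 2, and the invariant factors of ∂_2 are all 1, so H_1 = Z^2.
  H_2: rank ker ∂_2 − rank ∂_3 = (18 − 17) − 0 = 1, and there is no ∂_3, so H_2 = Z.

(K is a triangulation of the torus T^2.)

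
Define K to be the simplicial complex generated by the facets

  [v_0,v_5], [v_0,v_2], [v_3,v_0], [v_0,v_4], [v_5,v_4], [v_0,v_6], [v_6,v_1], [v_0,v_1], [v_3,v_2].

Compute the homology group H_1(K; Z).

H_1 = Z^3.

Take the total order v_0 < v_1 < v_2 < v_3 < v_4 < v_5 < v_6 on the vertex set. Then K (dimension 1) consists of the simplices:

  0-simplices (7): [v_0], [v_1], [v_2], [v_3], [v_4], [v_5], [v_6]
  1-simplices (9): [v_0,v_1], [v_0,v_2], [v_0,v_3], [v_0,v_4], [v_0,v_5], [v_0,v_6], [v_1,v_6], [v_2,v_3], [v_4,v_5]

so the chain groups are C_0 ≅ Z^7, C_1 ≅ Z^9.

∂_1: C_1 → C_0 sends each edge [p,q] (with p < q) to q − p. For instance
  ∂[v_0,v_2] = [v_2] − [v_0].
The 7×9 boundary matrix has rank 6 and Smith normal form diag(1,1,1,1,1,1).

Computing H_k = (kernel of ∂_k) / (image of ∂_{k+1}):

  H_1: rank ker ∂_1 − rank ∂_2 = (9 − 6) − 0 = 3, and there is no ∂_2, so H_1 ≅ Z^3.

(K is a triangulation of a wedge of 3 circles.)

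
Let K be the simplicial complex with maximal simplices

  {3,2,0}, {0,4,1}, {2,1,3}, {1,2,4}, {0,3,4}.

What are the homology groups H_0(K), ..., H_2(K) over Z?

H_0 = Z,  H_1 = Z,  H_2 = 0.

Order the vertices as 0 < 1 < 2 < 3 < 4. Listing each simplex with vertices in this order, K has dimension 2 with simplices:

  0-simplices (5): [0], [1], [2], [3], [4]
  1-simplices (10): [0,1], [0,2], [0,3], [0,4], [1,2], [1,3], [1,4], [2,3], [2,4], [3,4]
  2-simplices (5): [0,1,4], [0,2,3], [0,3,4], [1,2,3], [1,2,4]

giving chain groups C_0 ≅ Z^5, C_1 ≅ Z^10, C_2 ≅ Z^5.

The boundary map ∂_1: C_1 → C_0 is given by ∂[p,q] = [q] − [p]. For instance
  ∂[3,4] = [4] − [3].
The 5×10 boundary matrix has rank 4 and Smith normal form diag(1,1,1,1).

Boundary ∂_2: C_2 → C_1 acts by ∂[p,q,r] = [q,r] − [p,r] + [p,q]. For instance
  ∂[0,1,4] = [1,4] − [0,4] + [0,1],
  ∂[0,2,3] = [2,3] − [0,3] + [0,2].
The 10×5 boundary matrix has rank 5 and Smith normal form diag(1,1,1,1,1).

Now H_k = ker ∂_k / im ∂_{k+1}, so:

  H_0: rank C_0 − rank ∂_1 = 5 − 4 = 1, and the invariant factors of ∂_1 are all 1, so H_0 = Z.
  H_1: rank ker ∂_1 − rank ∂_2 = (10 − 4) − 5 = 1, and the invariant factors of ∂_2 are all 1, so H_1 = Z.
  H_2: rank ker ∂_2 − rank ∂_3 = (5 − 5) − 0 = 0, and there is no ∂_3, so H_2 = 0.

As a check, the Euler characteristic is 5 − 10 + 5 = 0, which agrees with 1 − 1 + 0 = 0.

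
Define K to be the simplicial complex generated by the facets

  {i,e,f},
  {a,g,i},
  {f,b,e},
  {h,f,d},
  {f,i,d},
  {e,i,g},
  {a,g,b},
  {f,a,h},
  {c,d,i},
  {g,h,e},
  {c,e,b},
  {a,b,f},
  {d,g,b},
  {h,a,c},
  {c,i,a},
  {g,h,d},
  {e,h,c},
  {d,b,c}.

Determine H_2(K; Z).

Fix the vertex order a < b < c < d < e < f < g < h < i and write every simplex with vertices in increasing order. Then dim K = 2 and the simplices of K are:

  0-simplices (9): a, b, c, d, e, f, g, h, i
  1-simplices (27): ab, ac, af, ag, ah, ai, bc, bd, be, bf, bg, cd, ce, ch, ci, df, dg, dh, di, ef, eg, eh, ei, fh, fi, gh, gi
  2-simplices (18): abf, abg, ach, aci, afh, agi, bcd, bce, bdg, bef, cdi, ceh, dfh, dfi, dgh, efi, egh, egi

Hence C_0 ≅ Z^9, C_1 ≅ Z^27, C_2 ≅ Z^18.

∂_1: C_1 → C_0 sends each edge [p,q] (with p < q) to q − p.
This gives a 9×27 integer matrix of rank 8; reducing to Smith normal form yields diagonal entries (1,1,1,1,1,1,1,1).

∂_2: C_2 → C_1 maps a triangle to the signed sum of its edges. For instance
  ∂ach = ch − ah + ac,
  ∂bce = ce − be + bc.
As a 27×18 matrix over Z this has rank 17, with invariant factors (1,1,1,1,1,1,1,1,1,1,1,1,1,1,1,1,1).

Now H_k = ker ∂_k / im ∂_{k+1}, so:

  H_2: rank ker ∂_2 − rank ∂_3 = (18 − 17) − 0 = 1, and there is no ∂_3, so H_2 = Z.

H_2 ≅ Z.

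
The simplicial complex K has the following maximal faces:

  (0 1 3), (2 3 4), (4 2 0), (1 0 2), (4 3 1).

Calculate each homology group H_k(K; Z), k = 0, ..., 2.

Order the vertices as 0 < 1 < 2 < 3 < 4. Listing each simplex with vertices in this order, K has dimension 2 with simplices:

  0-simplices (5): [0], [1], [2], [3], [4]
  1-simplices (10): [0,1], [0,2], [0,3], [0,4], [1,2], [1,3], [1,4], [2,3], [2,4], [3,4]
  2-simplices (5): [0,1,2], [0,1,3], [0,2,4], [1,3,4], [2,3,4]

giving chain groups C_0 ≅ Z^5, C_1 ≅ Z^10, C_2 ≅ Z^5.

Boundary ∂_1: C_1 → C_0 sends each edge [p,q] (with p < q) to q − p. For instance
  ∂[2,3] = [3] − [2].
The resulting 5×10 matrix has rank 4, and its Smith normal form has invariant factors (1,1,1,1).

The boundary map ∂_2: C_2 → C_1 maps a triangle to the signed sum of its edges. For instance
  ∂[0,2,4] = [2,4] − [0,4] + [0,2],
  ∂[0,1,3] = [1,3] − [0,3] + [0,1].
The 10×5 boundary matrix has rank 5 and Smith normal form diag(1,1,1,1,1).

Reading off H_k = ker ∂_k / im ∂_{k+1}:

  H_0: rank C_0 − rank ∂_1 = 5 − 4 = 1, and the invariant factors of ∂_1 are all 1, so H_0 = Z.
  H_1: rank ker ∂_1 − rank ∂_2 = (10 − 4) − 5 = 1, and the invariant factors of ∂_2 are all 1, so H_1 = Z.
  H_2: rank ker ∂_2 − rank ∂_3 = (5 − 5) − 0 = 0, and there is no ∂_3, so H_2 = 0.

As a check, the Euler characteristic is 5 − 10 + 5 = 0, which agrees with 1 − 1 + 0 = 0.

H_0 ≅ Z,  H_1 ≅ Z,  H_2 = 0.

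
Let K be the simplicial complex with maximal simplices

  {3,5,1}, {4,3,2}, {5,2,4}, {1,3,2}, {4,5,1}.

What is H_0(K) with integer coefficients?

H_0 = Z.

Take the total order 1 < 2 < 3 < 4 < 5 on the vertex set. Then K (dimension 2) consists of the simplices:

  0-simplices (5): [1], [2], [3], [4], [5]
  1-simplices (10): [1,2], [1,3], [1,4], [1,5], [2,3], [2,4], [2,5], [3,4], [3,5], [4,5]
  2-simplices (5): [1,2,3], [1,3,5], [1,4,5], [2,3,4], [2,4,5]

so the chain groups are C_0 ≅ Z^5, C_1 ≅ Z^10, C_2 ≅ Z^5.

∂_1: C_1 → C_0 sends each edge [p,q] (with p < q) to q − p.
The 5×10 boundary matrix has rank 4 and Smith normal form diag(1,1,1,1).

Boundary ∂_2: C_2 → C_1 sends each 2-simplex [p,q,r] to [q,r] − [p,r] + [p,q]. For instance
  ∂[1,4,5] = [4,5] − [1,5] + [1,4],
  ∂[2,3,4] = [3,4] − [2,4] + [2,3].
This gives a 10×5 integer matrix of rank 5; reducing to Smith normal form yields diagonal entries (1,1,1,1,1).

Computing H_k = (kernel of ∂_k) / (image of ∂_{k+1}):

  H_0: rank C_0 − rank ∂_1 = 5 − 4 = 1, and the invariant factors of ∂_1 are all 1, so H_0 ≅ Z.

(K is a triangulation of the Möbius band.)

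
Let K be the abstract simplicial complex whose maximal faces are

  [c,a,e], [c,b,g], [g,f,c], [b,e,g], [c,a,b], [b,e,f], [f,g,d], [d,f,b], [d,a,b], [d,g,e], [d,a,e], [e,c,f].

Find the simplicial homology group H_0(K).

Take the total order a < b < c < d < e < f < g on the vertex set. Then K (dimension 2) consists of the simplices:

  0-simplices (7): a, b, c, d, e, f, g
  1-simplices (18): ab, ac, ad, ae, bc, bd, be, bf, bg, ce, cf, cg, de, df, dg, ef, eg, fg
  2-simplices (12): abc, abd, ace, ade, bcg, bdf, bef, beg, cef, cfg, deg, dfg

so the chain groups are C_0 ≅ Z^7, C_1 ≅ Z^18, C_2 ≅ Z^12.

The boundary map ∂_1: C_1 → C_0 is given by ∂[p,q] = [q] − [p].
As a 7×18 matrix over Z this has rank 6, with invariant factors (1,1,1,1,1,1).

Boundary ∂_2: C_2 → C_1 maps a triangle to the signed sum of its edges. For instance
  ∂abd = bd − ad + ab,
  ∂beg = eg − bg + be.
This gives a 18×12 integer matrix of rank 12; reducing to Smith normal form yields diagonal entries (1,1,1,1,1,1,1,1,1,1,1,2).

Now H_k = ker ∂_k / im ∂_{k+1}, so:

  H_0: rank C_0 − rank ∂_1 = 7 − 6 = 1, and the invariant factors of ∂_1 are all 1, so H_0 ≅ Z.

(K is a triangulation of the real projective plane RP^2.)

H_0 = Z.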